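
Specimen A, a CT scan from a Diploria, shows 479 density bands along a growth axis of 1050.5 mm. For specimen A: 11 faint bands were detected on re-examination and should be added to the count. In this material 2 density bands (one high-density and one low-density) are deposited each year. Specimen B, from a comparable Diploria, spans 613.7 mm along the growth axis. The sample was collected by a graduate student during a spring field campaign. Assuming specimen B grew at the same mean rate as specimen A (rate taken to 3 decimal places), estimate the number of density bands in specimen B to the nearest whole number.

286 density bands

Specimen A: adjusted count: 479 + 11 = 490 density bands.
Specimen A: with 2 density bands per year, 490 / 2 = 245 years.
A: Mean rate = 1050.5 mm / 245 years ≈ 4.288 mm per year.
B spans 613.7 / 4.288 = 143.12 years; at 2 density bands per year that is 143.12 × 2 ≈ 286 density bands.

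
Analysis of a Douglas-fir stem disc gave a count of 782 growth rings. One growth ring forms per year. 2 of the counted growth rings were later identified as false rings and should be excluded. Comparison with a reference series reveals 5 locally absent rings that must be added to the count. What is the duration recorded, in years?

True growth ring count = 782 − 2 + 5 = 785.
One growth ring per year makes the duration 785 years.

785 years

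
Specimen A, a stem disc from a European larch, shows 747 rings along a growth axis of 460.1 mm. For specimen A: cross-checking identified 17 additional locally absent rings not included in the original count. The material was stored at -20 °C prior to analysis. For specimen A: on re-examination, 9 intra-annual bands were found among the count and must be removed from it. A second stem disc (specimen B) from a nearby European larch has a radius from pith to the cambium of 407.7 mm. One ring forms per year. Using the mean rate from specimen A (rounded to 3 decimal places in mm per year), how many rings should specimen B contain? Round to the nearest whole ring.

Specimen A: after corrections the count is 747 − 9 + 17 = 755 rings.
A: Extension rate ≈ 460.1 / 755 = 0.609 mm/year.
Specimen B: 407.7 mm / 0.609 mm per year = 669.46 years ≈ 669 rings.

669 rings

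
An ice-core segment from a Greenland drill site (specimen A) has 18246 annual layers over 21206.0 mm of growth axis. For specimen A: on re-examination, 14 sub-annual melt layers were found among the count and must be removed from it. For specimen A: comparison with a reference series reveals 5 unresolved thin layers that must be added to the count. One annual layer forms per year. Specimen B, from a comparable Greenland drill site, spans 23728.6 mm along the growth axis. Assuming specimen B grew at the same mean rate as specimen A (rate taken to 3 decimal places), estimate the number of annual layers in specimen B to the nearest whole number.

20403 annual layers

Specimen A: true annual layer count = 18246 − 14 + 5 = 18237.
A: Extension rate ≈ 21206.0 / 18237 = 1.163 mm per year.
For B, 23728.6 / 1.163 = 20402.92 years ≈ 20403 annual layers.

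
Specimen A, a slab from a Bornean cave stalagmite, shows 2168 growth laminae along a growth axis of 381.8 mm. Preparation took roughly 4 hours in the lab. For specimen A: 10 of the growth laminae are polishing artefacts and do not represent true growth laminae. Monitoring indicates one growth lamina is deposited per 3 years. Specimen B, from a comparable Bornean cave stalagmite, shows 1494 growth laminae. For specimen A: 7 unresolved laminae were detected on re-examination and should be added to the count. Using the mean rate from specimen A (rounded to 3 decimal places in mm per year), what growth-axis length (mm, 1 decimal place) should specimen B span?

264.4 mm

Specimen A: true growth lamina count = 2168 − 10 + 7 = 2165.
Specimen A: at 3 years per growth lamina, 2165 × 3 = 6495 years.
A: Extension rate ≈ 381.8 / 6495 = 0.059 mm/yr.
Specimen B: 1494 growth laminae at 3 years each span 1494 × 3 = 4482 years. B's length ≈ 0.059 × 4482 = 264.4 mm.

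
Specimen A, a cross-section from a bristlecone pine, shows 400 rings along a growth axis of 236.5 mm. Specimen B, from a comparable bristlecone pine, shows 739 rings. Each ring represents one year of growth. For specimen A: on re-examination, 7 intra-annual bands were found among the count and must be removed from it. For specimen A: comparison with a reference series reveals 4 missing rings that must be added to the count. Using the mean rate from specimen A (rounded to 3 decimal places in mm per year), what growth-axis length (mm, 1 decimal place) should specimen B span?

Specimen A: after corrections the count is 400 − 7 + 4 = 397 rings.
A: 236.5 mm over 397 years gives 236.5 / 397 ≈ 0.596 mm per year.
Length of B = 0.596 × 739 = 440.4 mm.

440.4 mm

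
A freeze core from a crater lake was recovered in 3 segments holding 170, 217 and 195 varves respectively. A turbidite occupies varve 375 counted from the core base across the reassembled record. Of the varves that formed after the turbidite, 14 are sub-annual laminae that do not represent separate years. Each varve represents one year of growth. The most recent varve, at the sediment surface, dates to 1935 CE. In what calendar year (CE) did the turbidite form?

1742 CE

Total varves = 170 + 217 + 195 = 582.
582 − 375 = 207 varves lie beyond the turbidite toward the sediment surface.
207 − 14 false = 193 true varves after the turbidite.
The varve at the sediment surface is 1935 CE, so the turbidite dates to 1935 − 193 = 1742 CE.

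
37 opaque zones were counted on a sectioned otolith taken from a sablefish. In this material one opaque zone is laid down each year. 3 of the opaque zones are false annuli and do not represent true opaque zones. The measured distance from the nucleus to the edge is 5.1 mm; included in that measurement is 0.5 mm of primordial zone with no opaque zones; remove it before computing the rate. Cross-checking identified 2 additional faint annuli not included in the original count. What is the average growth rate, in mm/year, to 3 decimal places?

Adjusted count: 37 − 3 + 2 = 36 opaque zones.
The growth record spans 5.1 − 0.5 = 4.6 mm.
Extension rate ≈ 4.6 / 36 = 0.128 mm/year.

0.128 mm/year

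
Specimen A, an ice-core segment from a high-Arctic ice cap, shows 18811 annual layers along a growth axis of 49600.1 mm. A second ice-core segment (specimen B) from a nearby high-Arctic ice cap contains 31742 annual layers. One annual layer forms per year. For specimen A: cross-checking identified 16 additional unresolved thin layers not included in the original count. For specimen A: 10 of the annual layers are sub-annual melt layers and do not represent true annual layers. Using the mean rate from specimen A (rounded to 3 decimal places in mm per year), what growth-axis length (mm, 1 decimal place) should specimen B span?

83671.9 mm

Specimen A: after corrections the count is 18811 − 10 + 16 = 18817 annual layers.
A: 49600.1 mm over 18817 years gives 49600.1 / 18817 ≈ 2.636 mm/year.
Length of B = 2.636 × 31742 = 83671.9 mm.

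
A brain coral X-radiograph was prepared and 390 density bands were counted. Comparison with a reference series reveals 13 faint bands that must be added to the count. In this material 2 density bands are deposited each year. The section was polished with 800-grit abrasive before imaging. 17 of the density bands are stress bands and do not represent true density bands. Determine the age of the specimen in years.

True density band count = 390 − 17 + 13 = 386.
386 density bands at 2 per year is 386 / 2 = 193 years.

193 years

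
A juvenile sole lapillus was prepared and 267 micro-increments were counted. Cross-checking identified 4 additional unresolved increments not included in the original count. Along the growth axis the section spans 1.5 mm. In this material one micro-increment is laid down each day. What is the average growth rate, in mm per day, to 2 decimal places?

Adjusted count: 267 + 4 = 271 micro-increments.
1.5 mm over 271 days gives 1.5 / 271 ≈ 0.01 mm per day.

0.01 mm per day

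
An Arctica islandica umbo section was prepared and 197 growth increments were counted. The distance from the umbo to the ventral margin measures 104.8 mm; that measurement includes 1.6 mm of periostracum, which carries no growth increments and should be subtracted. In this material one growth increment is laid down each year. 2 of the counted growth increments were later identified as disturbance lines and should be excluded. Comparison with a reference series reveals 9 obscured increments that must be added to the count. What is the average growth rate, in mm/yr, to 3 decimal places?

After corrections the count is 197 − 2 + 9 = 204 growth increments.
Removing the 1.6 mm offcut leaves 104.8 − 1.6 = 103.2 mm.
Extension rate ≈ 103.2 / 204 = 0.506 mm/yr.

0.506 mm/yr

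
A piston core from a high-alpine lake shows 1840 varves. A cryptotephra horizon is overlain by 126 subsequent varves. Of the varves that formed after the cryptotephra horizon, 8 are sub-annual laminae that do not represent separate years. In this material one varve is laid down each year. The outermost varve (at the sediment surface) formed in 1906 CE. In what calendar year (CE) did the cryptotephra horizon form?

1788 CE

126 varves formed after the cryptotephra horizon.
126 − 8 false = 118 true varves after the cryptotephra horizon.
1906 − 118 = 1788 CE.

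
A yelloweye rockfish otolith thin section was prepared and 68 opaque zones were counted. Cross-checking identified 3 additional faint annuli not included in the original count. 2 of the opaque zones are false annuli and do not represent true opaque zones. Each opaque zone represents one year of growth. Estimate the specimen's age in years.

True opaque zone count = 68 − 2 + 3 = 69.
With a one-to-one opaque zone periodicity this is 69 years.

69 yr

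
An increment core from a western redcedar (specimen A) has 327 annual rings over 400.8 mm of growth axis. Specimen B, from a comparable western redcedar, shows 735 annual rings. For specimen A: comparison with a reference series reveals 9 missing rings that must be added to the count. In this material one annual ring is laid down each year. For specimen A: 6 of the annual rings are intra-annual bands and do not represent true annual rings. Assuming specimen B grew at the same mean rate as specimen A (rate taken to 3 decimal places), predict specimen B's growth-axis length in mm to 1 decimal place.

893.0 mm

Specimen A: true annual ring count = 327 − 6 + 9 = 330.
A: Extension rate ≈ 400.8 / 330 = 1.215 mm per year.
B's length ≈ 1.215 × 735 = 893.0 mm.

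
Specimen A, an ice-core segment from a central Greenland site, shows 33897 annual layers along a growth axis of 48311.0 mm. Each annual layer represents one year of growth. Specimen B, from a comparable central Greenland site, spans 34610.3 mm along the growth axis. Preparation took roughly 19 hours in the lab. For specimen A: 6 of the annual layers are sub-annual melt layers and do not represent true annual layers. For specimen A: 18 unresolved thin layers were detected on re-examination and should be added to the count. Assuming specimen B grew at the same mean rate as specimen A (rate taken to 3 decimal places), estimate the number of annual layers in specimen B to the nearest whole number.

Specimen A: adjusted count: 33897 − 6 + 18 = 33909 annual layers.
A: Mean rate = 48311.0 mm / 33909 years ≈ 1.425 mm per year.
Specimen B: 34610.3 mm / 1.425 mm per year = 24287.93 years ≈ 24288 annual layers.

24288 annual layers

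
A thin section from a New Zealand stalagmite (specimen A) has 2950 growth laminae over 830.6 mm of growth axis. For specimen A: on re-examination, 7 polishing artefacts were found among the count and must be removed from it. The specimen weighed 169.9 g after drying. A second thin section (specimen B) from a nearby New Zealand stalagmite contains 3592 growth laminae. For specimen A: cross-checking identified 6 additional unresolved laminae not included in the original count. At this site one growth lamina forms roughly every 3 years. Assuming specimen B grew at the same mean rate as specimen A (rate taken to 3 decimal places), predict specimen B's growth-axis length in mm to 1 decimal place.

Specimen A: adjusted count: 2950 − 7 + 6 = 2949 growth laminae.
Specimen A: 2949 growth laminae at 3 years each span 2949 × 3 = 8847 years.
A: 830.6 mm over 8847 years gives 830.6 / 8847 ≈ 0.094 mm/year.
Specimen B: multiplying by 3 years per growth lamina: 3592 × 3 = 10776 years. For B, 0.094 mm/year × 10776 years = 1012.9 mm.

1012.9 mm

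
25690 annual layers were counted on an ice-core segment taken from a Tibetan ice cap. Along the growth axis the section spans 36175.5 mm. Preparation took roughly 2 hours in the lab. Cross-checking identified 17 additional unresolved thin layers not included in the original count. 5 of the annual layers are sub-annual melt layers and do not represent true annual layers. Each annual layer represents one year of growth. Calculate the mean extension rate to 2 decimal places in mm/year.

True annual layer count = 25690 − 5 + 17 = 25702.
Extension rate ≈ 36175.5 / 25702 = 1.41 mm/year.

1.41 mm/year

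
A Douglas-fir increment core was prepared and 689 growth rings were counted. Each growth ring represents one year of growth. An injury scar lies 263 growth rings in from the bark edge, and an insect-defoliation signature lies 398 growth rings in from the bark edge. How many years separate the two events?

Separation: 398 − 263 = 135 growth rings.
That is 135 years at one growth ring per year.

135 yr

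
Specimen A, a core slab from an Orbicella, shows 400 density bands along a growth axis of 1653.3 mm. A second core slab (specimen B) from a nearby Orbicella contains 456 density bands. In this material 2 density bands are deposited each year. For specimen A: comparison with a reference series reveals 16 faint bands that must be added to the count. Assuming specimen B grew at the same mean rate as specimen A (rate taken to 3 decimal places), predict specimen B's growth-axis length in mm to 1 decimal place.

1812.4 mm

Specimen A: correcting the raw count gives 400 + 16 = 416 true density bands.
Specimen A: dividing by 2 density bands per year: 416 / 2 = 208 years.
A: 1653.3 mm over 208 years gives 1653.3 / 208 ≈ 7.949 mm/yr.
Specimen B: dividing by 2 density bands per year: 456 / 2 = 228 years. For B, 7.949 mm/year × 228 years = 1812.4 mm.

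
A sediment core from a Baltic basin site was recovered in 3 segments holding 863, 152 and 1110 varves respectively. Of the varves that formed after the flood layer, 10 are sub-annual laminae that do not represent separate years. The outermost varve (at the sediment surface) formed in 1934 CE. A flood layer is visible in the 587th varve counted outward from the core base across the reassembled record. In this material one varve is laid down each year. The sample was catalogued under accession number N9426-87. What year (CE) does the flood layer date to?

406 CE

Total varves = 863 + 152 + 1110 = 2125.
The flood layer sits at varve 587 from the core base, so 2125 − 587 = 1538 varves formed after it.
Removing the 10 false varves leaves 1538 − 10 = 1528 true varves beyond the flood layer.
1934 − 1528 = 406 CE.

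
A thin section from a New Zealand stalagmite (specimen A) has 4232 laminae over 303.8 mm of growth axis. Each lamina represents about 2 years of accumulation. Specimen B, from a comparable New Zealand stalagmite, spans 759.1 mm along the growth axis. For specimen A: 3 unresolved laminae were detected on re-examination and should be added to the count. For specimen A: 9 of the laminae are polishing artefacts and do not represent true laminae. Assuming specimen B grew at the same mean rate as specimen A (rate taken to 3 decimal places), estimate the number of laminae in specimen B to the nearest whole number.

Specimen A: after corrections the count is 4232 − 9 + 3 = 4226 laminae.
Specimen A: at 2 years per lamina, 4226 × 2 = 8452 years.
A: Extension rate ≈ 303.8 / 8452 = 0.036 mm per year.
B spans 759.1 / 0.036 = 21086.11 years; at 2 years per lamina that is 21086.11 / 2 ≈ 10543 laminae.

10543 laminae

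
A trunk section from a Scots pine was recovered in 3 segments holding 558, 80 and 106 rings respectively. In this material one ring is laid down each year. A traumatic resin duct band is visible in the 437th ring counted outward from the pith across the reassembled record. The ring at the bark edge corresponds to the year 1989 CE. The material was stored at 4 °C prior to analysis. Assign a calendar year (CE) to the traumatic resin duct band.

Total rings = 558 + 80 + 106 = 744.
The traumatic resin duct band sits at ring 437 from the pith, so 744 − 437 = 307 rings formed after it.
The ring at the bark edge is 1989 CE, so the traumatic resin duct band dates to 1989 − 307 = 1682 CE.

1682 CE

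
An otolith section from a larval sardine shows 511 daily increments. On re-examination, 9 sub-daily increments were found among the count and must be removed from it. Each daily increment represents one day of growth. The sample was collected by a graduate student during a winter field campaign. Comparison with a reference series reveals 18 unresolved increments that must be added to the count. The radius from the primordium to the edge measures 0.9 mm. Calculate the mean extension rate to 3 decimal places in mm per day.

0.002 mm per day

Correcting the raw count gives 511 − 9 + 18 = 520 true daily increments.
0.9 mm over 520 days gives 0.9 / 520 ≈ 0.002 mm per day.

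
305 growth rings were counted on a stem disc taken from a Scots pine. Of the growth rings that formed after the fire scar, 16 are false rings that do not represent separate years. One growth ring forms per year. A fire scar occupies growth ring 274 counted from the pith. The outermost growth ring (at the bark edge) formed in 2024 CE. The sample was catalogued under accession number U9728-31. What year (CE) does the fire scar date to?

2009 CE

The fire scar sits at growth ring 274 from the pith, so 305 − 274 = 31 growth rings formed after it.
Removing the 16 false growth rings leaves 31 − 16 = 15 true growth rings beyond the fire scar.
Counting back 15 years from 2024 CE places the fire scar in 2024 − 15 = 2009 CE.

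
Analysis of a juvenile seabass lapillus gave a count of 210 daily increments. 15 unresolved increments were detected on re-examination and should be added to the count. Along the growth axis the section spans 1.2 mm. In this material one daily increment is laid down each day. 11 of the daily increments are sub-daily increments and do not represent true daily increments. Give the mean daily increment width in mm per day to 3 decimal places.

0.006 mm per day

Adjusted count: 210 − 11 + 15 = 214 daily increments.
1.2 mm over 214 days gives 1.2 / 214 ≈ 0.006 mm per day.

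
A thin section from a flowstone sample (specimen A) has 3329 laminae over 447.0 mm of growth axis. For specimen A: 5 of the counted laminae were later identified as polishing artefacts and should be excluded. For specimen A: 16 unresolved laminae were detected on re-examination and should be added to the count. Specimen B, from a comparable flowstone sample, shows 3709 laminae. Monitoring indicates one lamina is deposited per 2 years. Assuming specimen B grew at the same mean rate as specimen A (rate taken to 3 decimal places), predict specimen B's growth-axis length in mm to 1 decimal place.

Specimen A: correcting the raw count gives 3329 − 5 + 16 = 3340 true laminae.
Specimen A: 3340 laminae at 2 years each span 3340 × 2 = 6680 years.
A: Mean rate = 447.0 mm / 6680 years ≈ 0.067 mm/year.
Specimen B: 3709 laminae at 2 years each span 3709 × 2 = 7418 years. Length of B = 0.067 × 7418 = 497.0 mm.

497.0 mm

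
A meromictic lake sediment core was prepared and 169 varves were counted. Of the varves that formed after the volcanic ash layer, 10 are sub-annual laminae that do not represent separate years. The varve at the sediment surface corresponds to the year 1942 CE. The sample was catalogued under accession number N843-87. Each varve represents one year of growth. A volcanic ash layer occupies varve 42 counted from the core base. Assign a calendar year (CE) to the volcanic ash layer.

The volcanic ash layer sits at varve 42 from the core base, so 169 − 42 = 127 varves formed after it.
127 − 10 false = 117 true varves after the volcanic ash layer.
1942 − 117 = 1825 CE.

1825 CE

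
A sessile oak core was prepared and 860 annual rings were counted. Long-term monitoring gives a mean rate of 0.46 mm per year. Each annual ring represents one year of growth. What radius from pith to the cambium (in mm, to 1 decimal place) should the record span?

The record spans 860 years at 0.46 mm per year.
Predicted length = 0.46 mm/year × 860 years = 395.6 mm.

395.6 mm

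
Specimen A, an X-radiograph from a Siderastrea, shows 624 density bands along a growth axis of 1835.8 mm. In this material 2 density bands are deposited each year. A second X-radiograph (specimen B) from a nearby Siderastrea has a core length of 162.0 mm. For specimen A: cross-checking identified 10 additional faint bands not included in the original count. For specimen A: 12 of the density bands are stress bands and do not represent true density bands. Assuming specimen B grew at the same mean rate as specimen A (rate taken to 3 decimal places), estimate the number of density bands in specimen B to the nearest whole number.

55 density bands

Specimen A: adjusted count: 624 − 12 + 10 = 622 density bands.
Specimen A: 622 density bands at 2 per year is 622 / 2 = 311 years.
A: Extension rate ≈ 1835.8 / 311 = 5.903 mm per year.
For B, 162.0 / 5.903 = 27.44 years; at 2 density bands per year that is 27.44 × 2 ≈ 55 density bands.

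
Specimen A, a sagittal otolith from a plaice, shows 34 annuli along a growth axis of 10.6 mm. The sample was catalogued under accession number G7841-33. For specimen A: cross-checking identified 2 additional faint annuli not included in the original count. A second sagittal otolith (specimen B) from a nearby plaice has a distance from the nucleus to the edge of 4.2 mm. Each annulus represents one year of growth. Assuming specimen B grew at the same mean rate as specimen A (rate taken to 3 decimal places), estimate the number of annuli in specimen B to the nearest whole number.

Specimen A: after corrections the count is 34 + 2 = 36 annuli.
A: Mean rate = 10.6 mm / 36 years ≈ 0.294 mm/year.
Specimen B: 4.2 mm / 0.294 mm per year = 14.29 years ≈ 14 annuli.

14 annuli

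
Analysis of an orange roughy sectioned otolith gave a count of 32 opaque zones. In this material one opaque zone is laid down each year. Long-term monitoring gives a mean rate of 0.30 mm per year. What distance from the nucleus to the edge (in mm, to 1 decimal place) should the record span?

32 years of growth are recorded.
32 years at 0.30 mm/year gives 0.30 × 32 = 9.6 mm.

9.6 mm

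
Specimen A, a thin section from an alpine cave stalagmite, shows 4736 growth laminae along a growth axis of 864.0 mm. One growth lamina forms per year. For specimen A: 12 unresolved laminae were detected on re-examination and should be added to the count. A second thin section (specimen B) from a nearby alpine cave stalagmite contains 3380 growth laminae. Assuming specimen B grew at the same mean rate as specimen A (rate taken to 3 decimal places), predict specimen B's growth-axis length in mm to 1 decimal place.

615.2 mm

Specimen A: adjusted count: 4736 + 12 = 4748 growth laminae.
A: Mean rate = 864.0 mm / 4748 years ≈ 0.182 mm/yr.
Length of B = 0.182 × 3380 = 615.2 mm.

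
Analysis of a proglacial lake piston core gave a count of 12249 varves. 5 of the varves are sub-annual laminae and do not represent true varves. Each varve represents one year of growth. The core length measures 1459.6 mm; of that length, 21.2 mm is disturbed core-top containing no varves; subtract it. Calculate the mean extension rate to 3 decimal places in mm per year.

0.117 mm per year

True varve count = 12249 − 5 = 12244.
Net length = 1459.6 − 21.2 = 1438.4 mm.
Extension rate ≈ 1438.4 / 12244 = 0.117 mm per year.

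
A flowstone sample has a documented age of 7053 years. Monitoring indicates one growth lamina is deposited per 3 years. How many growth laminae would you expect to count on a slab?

2351 growth laminae

Expected growth laminae: 7053 / 3 = 2351.
So 2351 growth laminae should be present.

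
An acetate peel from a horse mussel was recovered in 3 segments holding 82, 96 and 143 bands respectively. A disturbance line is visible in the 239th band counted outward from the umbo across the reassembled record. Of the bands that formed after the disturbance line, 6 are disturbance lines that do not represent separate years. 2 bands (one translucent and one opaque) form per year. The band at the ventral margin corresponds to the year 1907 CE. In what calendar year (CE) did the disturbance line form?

1869 CE

Total bands = 82 + 96 + 143 = 321.
The disturbance line sits at band 239 from the umbo, so 321 − 239 = 82 bands formed after it.
Excluding 6 false bands: 82 − 6 = 76.
76 bands at 2 per year is 76 / 2 = 38 years.
The band at the ventral margin is 1907 CE, so the disturbance line dates to 1907 − 38 = 1869 CE.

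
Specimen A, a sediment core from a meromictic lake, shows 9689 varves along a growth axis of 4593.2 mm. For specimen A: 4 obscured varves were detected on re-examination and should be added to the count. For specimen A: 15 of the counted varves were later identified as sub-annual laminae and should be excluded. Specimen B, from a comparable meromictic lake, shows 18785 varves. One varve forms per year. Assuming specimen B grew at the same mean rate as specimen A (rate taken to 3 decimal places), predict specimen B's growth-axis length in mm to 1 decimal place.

Specimen A: adjusted count: 9689 − 15 + 4 = 9678 varves.
A: 4593.2 mm over 9678 years gives 4593.2 / 9678 ≈ 0.475 mm/year.
For B, 0.475 mm/year × 18785 years = 8922.9 mm.

8922.9 mm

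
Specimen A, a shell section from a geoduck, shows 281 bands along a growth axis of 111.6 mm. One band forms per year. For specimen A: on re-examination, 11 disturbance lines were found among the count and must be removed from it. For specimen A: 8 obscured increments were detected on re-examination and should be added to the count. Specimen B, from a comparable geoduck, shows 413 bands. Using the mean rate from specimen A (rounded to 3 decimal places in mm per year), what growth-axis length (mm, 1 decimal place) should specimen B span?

165.6 mm

Specimen A: correcting the raw count gives 281 − 11 + 8 = 278 true bands.
A: Extension rate ≈ 111.6 / 278 = 0.401 mm/year.
Length of B = 0.401 × 413 = 165.6 mm.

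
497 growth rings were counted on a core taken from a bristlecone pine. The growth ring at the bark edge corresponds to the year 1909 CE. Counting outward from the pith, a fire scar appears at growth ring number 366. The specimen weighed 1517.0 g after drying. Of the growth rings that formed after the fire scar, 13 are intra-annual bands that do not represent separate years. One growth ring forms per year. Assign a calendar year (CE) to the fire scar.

The fire scar sits at growth ring 366 from the pith, so 497 − 366 = 131 growth rings formed after it.
131 − 13 false = 118 true growth rings after the fire scar.
Counting back 118 years from 1909 CE places the fire scar in 1909 − 118 = 1791 CE.

1791 CE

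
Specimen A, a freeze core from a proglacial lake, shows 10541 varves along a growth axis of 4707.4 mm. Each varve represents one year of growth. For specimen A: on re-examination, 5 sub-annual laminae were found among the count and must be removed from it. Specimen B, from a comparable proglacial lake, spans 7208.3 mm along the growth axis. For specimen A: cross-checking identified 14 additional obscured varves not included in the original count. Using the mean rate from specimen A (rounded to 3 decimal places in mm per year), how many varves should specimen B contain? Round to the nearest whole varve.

16162 varves

Specimen A: correcting the raw count gives 10541 − 5 + 14 = 10550 true varves.
A: 4707.4 mm over 10550 years gives 4707.4 / 10550 ≈ 0.446 mm per year.
B spans 7208.3 / 0.446 = 16162.11 years ≈ 16162 varves.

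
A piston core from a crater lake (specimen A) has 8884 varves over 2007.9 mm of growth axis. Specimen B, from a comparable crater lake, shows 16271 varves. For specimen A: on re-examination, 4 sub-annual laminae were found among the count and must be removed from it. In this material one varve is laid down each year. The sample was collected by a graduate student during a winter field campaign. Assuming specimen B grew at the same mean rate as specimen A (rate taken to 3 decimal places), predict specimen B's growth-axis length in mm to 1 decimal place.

Specimen A: correcting the raw count gives 8884 − 4 = 8880 true varves.
A: Mean rate = 2007.9 mm / 8880 years ≈ 0.226 mm/yr.
Length of B = 0.226 × 16271 = 3677.2 mm.

3677.2 mm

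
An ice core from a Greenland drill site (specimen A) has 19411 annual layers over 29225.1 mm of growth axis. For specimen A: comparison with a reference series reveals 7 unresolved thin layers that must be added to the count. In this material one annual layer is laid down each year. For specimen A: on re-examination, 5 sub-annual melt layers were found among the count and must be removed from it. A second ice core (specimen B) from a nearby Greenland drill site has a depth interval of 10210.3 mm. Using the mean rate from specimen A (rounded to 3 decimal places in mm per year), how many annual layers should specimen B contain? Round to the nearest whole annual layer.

6784 annual layers

Specimen A: true annual layer count = 19411 − 5 + 7 = 19413.
A: 29225.1 mm over 19413 years gives 29225.1 / 19413 ≈ 1.505 mm per year.
For B, 10210.3 / 1.505 = 6784.25 years ≈ 6784 annual layers.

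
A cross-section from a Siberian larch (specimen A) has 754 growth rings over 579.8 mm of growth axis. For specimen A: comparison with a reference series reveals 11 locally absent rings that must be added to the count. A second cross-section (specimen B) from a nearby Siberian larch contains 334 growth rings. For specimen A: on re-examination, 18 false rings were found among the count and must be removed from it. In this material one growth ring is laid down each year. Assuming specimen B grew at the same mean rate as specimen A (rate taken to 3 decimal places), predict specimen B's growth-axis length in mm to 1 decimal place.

Specimen A: correcting the raw count gives 754 − 18 + 11 = 747 true growth rings.
A: 579.8 mm over 747 years gives 579.8 / 747 ≈ 0.776 mm per year.
Length of B = 0.776 × 334 = 259.2 mm.

259.2 mm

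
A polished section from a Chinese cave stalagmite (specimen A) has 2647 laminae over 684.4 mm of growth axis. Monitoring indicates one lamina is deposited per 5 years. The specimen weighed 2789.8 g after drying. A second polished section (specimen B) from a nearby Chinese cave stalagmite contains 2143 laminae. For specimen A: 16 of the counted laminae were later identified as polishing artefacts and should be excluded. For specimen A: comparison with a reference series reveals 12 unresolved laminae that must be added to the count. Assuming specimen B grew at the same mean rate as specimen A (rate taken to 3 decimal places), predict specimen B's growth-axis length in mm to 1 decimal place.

Specimen A: after corrections the count is 2647 − 16 + 12 = 2643 laminae.
Specimen A: 2643 laminae at 5 years each span 2643 × 5 = 13215 years.
A: Mean rate = 684.4 mm / 13215 years ≈ 0.052 mm/year.
Specimen B: at 5 years per lamina, 2143 × 5 = 10715 years. For B, 0.052 mm/year × 10715 years = 557.2 mm.

557.2 mm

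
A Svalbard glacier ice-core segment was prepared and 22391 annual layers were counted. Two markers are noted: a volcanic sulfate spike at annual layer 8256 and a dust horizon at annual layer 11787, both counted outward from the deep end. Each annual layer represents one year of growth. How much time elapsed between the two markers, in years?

3531 years

11787 − 8256 = 3531 annual layers lie between the two events.
That is 3531 years at one annual layer per year.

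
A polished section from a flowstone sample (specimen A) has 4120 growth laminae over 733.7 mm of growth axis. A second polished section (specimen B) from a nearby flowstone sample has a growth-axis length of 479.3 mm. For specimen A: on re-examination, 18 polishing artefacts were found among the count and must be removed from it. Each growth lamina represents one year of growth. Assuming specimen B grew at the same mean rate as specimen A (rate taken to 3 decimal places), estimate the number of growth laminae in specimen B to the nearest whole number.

2678 growth laminae

Specimen A: adjusted count: 4120 − 18 = 4102 growth laminae.
A: Extension rate ≈ 733.7 / 4102 = 0.179 mm per year.
For B, 479.3 / 0.179 = 2677.65 years ≈ 2678 growth laminae.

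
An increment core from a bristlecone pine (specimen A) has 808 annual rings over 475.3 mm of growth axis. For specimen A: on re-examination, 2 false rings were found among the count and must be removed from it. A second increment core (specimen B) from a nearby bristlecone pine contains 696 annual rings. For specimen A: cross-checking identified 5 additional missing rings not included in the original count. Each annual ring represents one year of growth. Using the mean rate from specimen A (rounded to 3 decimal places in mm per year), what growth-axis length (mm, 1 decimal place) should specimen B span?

407.9 mm

Specimen A: after corrections the count is 808 − 2 + 5 = 811 annual rings.
A: 475.3 mm over 811 years gives 475.3 / 811 ≈ 0.586 mm/yr.
For B, 0.586 mm/year × 696 years = 407.9 mm.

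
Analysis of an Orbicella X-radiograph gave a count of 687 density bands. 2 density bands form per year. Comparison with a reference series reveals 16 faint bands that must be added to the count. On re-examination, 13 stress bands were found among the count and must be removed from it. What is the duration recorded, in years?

345 yr

After corrections the count is 687 − 13 + 16 = 690 density bands.
With 2 density bands per year, 690 / 2 = 345 years.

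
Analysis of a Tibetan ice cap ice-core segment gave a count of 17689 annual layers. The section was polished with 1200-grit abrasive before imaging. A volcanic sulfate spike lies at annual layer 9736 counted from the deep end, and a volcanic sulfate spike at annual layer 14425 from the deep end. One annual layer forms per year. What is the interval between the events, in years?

4689 yr

14425 − 9736 = 4689 annual layers lie between the two events.
One annual layer per year makes the interval 4689 years.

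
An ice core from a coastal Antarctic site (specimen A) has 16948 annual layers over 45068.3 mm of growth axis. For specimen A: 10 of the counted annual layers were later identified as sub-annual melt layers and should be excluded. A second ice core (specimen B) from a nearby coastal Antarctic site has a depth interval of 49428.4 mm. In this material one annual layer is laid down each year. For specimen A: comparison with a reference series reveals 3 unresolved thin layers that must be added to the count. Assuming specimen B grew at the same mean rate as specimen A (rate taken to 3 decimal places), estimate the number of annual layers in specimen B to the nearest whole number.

Specimen A: adjusted count: 16948 − 10 + 3 = 16941 annual layers.
A: Extension rate ≈ 45068.3 / 16941 = 2.660 mm/yr.
For B, 49428.4 / 2.660 = 18582.11 years ≈ 18582 annual layers.

18582 annual layers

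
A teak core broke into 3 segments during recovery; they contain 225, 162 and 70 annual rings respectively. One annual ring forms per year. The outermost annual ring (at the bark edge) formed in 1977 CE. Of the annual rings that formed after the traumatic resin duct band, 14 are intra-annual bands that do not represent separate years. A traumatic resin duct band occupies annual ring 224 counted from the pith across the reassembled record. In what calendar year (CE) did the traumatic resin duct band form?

1758 CE

Total annual rings = 225 + 162 + 70 = 457.
The traumatic resin duct band sits at annual ring 224 from the pith, so 457 − 224 = 233 annual rings formed after it.
233 − 14 false = 219 true annual rings after the traumatic resin duct band.
1977 − 219 = 1758 CE.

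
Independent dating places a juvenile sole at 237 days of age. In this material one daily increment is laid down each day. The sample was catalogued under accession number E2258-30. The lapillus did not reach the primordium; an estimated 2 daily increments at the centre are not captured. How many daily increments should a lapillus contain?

235 daily increments

One daily increment per day gives 237 daily increments over 237 days.
Less the 2 uncaptured daily increments: 237 − 2 = 235.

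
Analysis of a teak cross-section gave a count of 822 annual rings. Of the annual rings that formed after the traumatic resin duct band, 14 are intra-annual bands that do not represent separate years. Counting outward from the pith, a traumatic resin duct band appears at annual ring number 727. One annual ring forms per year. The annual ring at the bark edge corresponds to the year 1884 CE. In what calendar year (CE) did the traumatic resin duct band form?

Between annual ring 727 and the bark edge there are 822 − 727 = 95 annual rings.
95 − 14 false = 81 true annual rings after the traumatic resin duct band.
Counting back 81 years from 1884 CE places the traumatic resin duct band in 1884 − 81 = 1803 CE.

1803 CE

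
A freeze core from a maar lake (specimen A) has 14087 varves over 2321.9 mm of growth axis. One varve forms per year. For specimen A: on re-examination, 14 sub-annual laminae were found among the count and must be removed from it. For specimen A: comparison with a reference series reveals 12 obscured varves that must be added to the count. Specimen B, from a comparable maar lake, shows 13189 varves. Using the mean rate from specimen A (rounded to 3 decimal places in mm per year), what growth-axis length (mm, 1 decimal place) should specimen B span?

Specimen A: after corrections the count is 14087 − 14 + 12 = 14085 varves.
A: 2321.9 mm over 14085 years gives 2321.9 / 14085 ≈ 0.165 mm per year.
For B, 0.165 mm/year × 13189 years = 2176.2 mm.

2176.2 mm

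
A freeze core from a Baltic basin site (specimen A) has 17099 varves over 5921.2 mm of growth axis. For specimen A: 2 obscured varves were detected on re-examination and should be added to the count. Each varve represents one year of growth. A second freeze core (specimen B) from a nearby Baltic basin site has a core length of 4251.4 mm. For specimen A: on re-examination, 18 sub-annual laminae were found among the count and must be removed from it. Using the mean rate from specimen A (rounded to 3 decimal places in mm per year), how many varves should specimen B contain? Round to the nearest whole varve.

Specimen A: correcting the raw count gives 17099 − 18 + 2 = 17083 true varves.
A: Extension rate ≈ 5921.2 / 17083 = 0.347 mm per year.
B spans 4251.4 / 0.347 = 12251.87 years ≈ 12252 varves.

12252 varves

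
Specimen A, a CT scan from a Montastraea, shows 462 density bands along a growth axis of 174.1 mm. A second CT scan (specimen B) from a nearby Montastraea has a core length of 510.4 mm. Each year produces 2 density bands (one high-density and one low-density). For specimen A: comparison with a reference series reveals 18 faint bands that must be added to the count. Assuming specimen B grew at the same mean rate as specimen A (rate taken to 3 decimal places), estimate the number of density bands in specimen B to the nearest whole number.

1408 density bands

Specimen A: true density band count = 462 + 18 = 480.
Specimen A: 480 density bands at 2 per year is 480 / 2 = 240 years.
A: Mean rate = 174.1 mm / 240 years ≈ 0.725 mm/year.
B spans 510.4 / 0.725 = 704.00 years; at 2 density bands per year that is 704.00 × 2 ≈ 1408 density bands.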